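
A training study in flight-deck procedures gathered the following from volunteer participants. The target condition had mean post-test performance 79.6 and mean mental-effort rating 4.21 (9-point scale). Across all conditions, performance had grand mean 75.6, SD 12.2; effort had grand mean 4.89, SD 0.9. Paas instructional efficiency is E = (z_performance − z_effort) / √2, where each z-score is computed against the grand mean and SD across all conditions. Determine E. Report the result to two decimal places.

0.77

z_performance = (79.6 − 75.6) / 12.2 = 4.0000 / 12.2 = 0.3279.
z_effort = (4.21 − 4.89) / 0.9 = -0.6800 / 0.9 = -0.7556.
z_P − z_E = 0.3279 − (-0.7556) = 1.0835.
E = 1.0835 / √2 = 1.0835 / 1.41421 = 0.7662 ≈ 0.77.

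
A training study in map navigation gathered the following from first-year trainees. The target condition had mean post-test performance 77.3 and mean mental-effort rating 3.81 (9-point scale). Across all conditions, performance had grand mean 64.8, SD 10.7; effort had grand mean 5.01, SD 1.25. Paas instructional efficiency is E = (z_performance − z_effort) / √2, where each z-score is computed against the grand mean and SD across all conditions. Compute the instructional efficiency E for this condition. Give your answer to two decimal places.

z_performance = (77.3 − 64.8) / 10.7 = 12.5000 / 10.7 = 1.1682.
z_effort = (3.81 − 5.01) / 1.25 = -1.2000 / 1.25 = -0.9600.
z_P − z_E = 1.1682 − (-0.9600) = 2.1282.
E = 2.1282 / √2 = 2.1282 / 1.41421 = 1.5049 ≈ 1.50.

1.50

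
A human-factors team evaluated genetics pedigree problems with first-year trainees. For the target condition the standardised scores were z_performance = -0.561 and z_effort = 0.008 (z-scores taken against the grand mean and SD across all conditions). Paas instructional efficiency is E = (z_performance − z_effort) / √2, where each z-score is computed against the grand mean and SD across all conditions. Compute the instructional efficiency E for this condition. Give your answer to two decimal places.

z_P − z_E = -0.561 − 0.008 = -0.5690.
E = -0.5690 / √2 = -0.5690 / 1.41421 = -0.4023 ≈ -0.40.

-0.40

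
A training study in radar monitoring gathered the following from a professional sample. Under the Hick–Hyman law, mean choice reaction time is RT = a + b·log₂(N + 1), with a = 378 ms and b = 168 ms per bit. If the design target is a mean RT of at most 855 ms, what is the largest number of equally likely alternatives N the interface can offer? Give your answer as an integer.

6

Set 378 + 168·log₂(N + 1) ≤ 855.
log₂(N + 1) ≤ (855 − 378) / 168 = 2.8393.
N + 1 ≤ 2^2.8393 = 7.1567.
N ≤ 6.1567, so the largest integer N is 6.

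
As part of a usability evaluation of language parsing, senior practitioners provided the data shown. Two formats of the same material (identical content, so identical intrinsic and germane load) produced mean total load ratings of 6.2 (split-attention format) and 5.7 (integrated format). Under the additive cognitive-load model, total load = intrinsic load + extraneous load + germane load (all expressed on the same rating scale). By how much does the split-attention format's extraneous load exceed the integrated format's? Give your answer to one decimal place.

Intrinsic and germane load are equal across formats, so the difference in total load equals the difference in extraneous load.
Extraneous-load difference = 6.2 − 5.7 = 0.5.

0.5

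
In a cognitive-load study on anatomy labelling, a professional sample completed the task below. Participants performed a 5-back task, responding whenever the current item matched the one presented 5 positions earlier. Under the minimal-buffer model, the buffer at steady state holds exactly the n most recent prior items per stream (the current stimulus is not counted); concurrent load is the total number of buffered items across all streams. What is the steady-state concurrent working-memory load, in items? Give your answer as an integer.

5

The buffer holds the 5 most recent prior items.
Steady-state concurrent load = 5 items.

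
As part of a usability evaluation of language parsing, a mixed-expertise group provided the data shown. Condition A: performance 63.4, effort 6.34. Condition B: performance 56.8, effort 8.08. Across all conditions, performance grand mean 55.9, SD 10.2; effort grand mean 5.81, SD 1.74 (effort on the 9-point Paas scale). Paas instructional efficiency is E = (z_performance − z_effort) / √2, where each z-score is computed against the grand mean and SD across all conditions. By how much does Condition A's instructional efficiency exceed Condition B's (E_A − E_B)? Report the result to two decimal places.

Condition A: z_P = (63.4 − 55.9)/10.2 = 0.7353; z_E = (6.34 − 5.81)/1.74 = 0.3046; E_A = (0.7353 − 0.3046)/√2 = 0.3046.
Condition B: z_P = (56.8 − 55.9)/10.2 = 0.0882; z_E = (8.08 − 5.81)/1.74 = 1.3046; E_B = (0.0882 − 1.3046)/√2 = -0.8601.
E_A − E_B = 0.3046 − (-0.8601) = 1.1647 ≈ 1.16.

1.16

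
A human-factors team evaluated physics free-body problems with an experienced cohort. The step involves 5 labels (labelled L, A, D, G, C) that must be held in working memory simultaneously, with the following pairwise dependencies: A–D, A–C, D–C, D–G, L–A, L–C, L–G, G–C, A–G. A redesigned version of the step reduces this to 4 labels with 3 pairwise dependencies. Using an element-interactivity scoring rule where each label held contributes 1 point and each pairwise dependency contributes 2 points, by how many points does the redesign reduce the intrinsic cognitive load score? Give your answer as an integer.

13

Original: 5 × 1 + 9 × 2 = 5 + 18 = 23.
Redesigned: 4 × 1 + 3 × 2 = 4 + 6 = 10.
Reduction = 23 − 10 = 13.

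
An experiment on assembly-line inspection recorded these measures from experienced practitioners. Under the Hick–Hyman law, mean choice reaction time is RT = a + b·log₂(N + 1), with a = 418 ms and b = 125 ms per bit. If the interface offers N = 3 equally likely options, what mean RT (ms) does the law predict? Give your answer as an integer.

668

log₂(3 + 1) = log₂(4) = 2.0000.
RT = 418 + 125 × 2.0000 = 418 + 250.0000 = 668.0000 ms.
≈ 668 ms.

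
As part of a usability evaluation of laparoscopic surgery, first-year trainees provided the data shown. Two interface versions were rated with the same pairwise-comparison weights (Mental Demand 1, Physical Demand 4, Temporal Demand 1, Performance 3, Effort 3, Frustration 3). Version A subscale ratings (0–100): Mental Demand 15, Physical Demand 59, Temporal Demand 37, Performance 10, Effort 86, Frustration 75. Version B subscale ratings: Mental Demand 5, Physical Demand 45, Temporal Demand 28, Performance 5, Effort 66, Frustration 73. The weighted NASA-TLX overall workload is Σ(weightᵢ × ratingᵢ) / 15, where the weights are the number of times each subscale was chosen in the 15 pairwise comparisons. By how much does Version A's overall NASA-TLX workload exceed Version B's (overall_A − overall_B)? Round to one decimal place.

10.4

Version A weighted sum = 1·15 + 4·59 + 1·37 + 3·10 + 3·86 + 3·75 = 15 + 236 + 37 + 30 + 258 + 225 = 801; overall_A = 801/15 = 53.4000.
Version B weighted sum = 1·5 + 4·45 + 1·28 + 3·5 + 3·66 + 3·73 = 5 + 180 + 28 + 15 + 198 + 219 = 645; overall_B = 645/15 = 43.0000.
Difference = 53.4000 − 43.0000 = 10.4000 ≈ 10.4.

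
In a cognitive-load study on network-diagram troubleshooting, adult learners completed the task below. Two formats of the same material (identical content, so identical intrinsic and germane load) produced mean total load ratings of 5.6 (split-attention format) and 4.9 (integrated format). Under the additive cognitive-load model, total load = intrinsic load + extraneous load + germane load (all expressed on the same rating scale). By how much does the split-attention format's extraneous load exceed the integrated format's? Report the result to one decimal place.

0.7

Intrinsic and germane load are equal across formats, so the difference in total load equals the difference in extraneous load.
Extraneous-load difference = 5.6 − 4.9 = 0.7.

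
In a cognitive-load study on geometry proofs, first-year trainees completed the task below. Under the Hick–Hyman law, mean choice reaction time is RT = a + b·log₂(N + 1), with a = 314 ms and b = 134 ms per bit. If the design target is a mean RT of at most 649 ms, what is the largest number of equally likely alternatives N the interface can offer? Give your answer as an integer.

Set 314 + 134·log₂(N + 1) ≤ 649.
log₂(N + 1) ≤ (649 − 314) / 134 = 2.5000.
N + 1 ≤ 2^2.5000 = 5.6569.
N ≤ 4.6569, so the largest integer N is 4.

4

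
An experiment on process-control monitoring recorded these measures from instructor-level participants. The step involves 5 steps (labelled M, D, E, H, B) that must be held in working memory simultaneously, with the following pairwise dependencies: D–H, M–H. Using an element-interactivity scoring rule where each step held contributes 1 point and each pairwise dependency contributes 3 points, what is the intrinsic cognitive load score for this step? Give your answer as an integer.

Count of steps held simultaneously: 5.
Count of pairwise dependencies listed: 2.
Element contribution: 5 × 1 = 5.
Interaction contribution: 2 × 3 = 6.
Intrinsic load = 5 + 6 = 11.

11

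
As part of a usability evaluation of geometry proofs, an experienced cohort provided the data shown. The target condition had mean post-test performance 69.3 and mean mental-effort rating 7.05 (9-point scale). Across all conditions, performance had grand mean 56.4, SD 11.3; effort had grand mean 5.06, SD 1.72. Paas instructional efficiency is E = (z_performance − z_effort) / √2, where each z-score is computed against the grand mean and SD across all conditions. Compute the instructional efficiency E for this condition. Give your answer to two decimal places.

z_performance = (69.3 − 56.4) / 11.3 = 12.9000 / 11.3 = 1.1416.
z_effort = (7.05 − 5.06) / 1.72 = 1.9900 / 1.72 = 1.1570.
z_P − z_E = 1.1416 − 1.1570 = -0.0154.
E = -0.0154 / √2 = -0.0154 / 1.41421 = -0.0109 ≈ -0.01.

-0.01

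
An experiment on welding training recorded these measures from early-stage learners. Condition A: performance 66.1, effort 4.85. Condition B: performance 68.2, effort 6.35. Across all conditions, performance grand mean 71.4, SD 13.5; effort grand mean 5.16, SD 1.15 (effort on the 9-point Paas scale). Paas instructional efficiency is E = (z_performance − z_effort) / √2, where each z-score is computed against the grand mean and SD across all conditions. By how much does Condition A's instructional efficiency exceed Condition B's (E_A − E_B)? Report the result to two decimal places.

0.81

Condition A: z_P = (66.1 − 71.4)/13.5 = -0.3926; z_E = (4.85 − 5.16)/1.15 = -0.2696; E_A = (-0.3926 − (-0.2696))/√2 = -0.0870.
Condition B: z_P = (68.2 − 71.4)/13.5 = -0.2370; z_E = (6.35 − 5.16)/1.15 = 1.0348; E_B = (-0.2370 − 1.0348)/√2 = -0.8993.
E_A − E_B = -0.0870 − (-0.8993) = 0.8123 ≈ 0.81.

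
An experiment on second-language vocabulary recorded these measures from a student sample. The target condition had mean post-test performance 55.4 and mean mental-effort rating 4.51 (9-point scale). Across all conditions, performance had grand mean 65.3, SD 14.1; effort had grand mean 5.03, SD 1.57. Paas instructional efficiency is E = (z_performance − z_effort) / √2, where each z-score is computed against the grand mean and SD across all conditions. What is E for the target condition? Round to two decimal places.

z_performance = (55.4 − 65.3) / 14.1 = -9.9000 / 14.1 = -0.7021.
z_effort = (4.51 − 5.03) / 1.57 = -0.5200 / 1.57 = -0.3312.
z_P − z_E = -0.7021 − (-0.3312) = -0.3709.
E = -0.3709 / √2 = -0.3709 / 1.41421 = -0.2623 ≈ -0.26.

-0.26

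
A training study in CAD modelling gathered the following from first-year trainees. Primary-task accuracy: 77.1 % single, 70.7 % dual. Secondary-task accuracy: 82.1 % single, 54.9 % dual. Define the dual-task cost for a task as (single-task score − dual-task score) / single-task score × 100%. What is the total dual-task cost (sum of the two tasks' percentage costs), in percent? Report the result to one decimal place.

Primary cost = (77.1 − 70.7) / 77.1 × 100% = 8.3009%.
Secondary cost = (82.1 − 54.9) / 82.1 × 100% = 33.1303%.
Total = 8.3009% + 33.1303% = 41.4312% ≈ 41.4%.

41.4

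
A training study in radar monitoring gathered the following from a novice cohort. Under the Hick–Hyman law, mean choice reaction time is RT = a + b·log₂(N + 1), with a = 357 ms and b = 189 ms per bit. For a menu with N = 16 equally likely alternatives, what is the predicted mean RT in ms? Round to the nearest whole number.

1130

log₂(16 + 1) = log₂(17) = 4.0875.
RT = 357 + 189 × 4.0875 = 357 + 772.5375 = 1129.5375 ms.
≈ 1130 ms.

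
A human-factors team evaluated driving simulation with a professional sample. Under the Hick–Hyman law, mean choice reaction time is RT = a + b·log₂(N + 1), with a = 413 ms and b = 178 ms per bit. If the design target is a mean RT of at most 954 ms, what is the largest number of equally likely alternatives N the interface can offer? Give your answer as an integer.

7

Set 413 + 178·log₂(N + 1) ≤ 954.
log₂(N + 1) ≤ (954 − 413) / 178 = 3.0393.
N + 1 ≤ 2^3.0393 = 8.2209.
N ≤ 7.2209, so the largest integer N is 7.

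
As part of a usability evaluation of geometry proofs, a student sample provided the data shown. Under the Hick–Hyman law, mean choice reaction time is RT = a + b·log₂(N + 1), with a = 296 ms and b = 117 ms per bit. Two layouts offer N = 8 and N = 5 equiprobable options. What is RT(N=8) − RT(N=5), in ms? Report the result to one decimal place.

68.4

RT(8) = 296 + 117·log₂(9) = 296 + 117·3.1699 = 666.8783 ms.
RT(5) = 296 + 117·log₂(6) = 296 + 117·2.5850 = 598.4450 ms.
Difference = 666.8783 − 598.4450 = 68.4333 ≈ 68.4 ms.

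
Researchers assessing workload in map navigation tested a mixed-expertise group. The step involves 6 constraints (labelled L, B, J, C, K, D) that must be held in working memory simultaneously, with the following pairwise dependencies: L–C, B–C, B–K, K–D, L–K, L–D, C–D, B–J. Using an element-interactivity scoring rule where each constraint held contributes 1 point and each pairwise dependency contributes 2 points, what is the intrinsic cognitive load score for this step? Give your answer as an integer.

22

Count of constraints held simultaneously: 6.
Count of pairwise dependencies listed: 8.
Element contribution: 6 × 1 = 6.
Interaction contribution: 8 × 2 = 16.
Intrinsic load = 6 + 16 = 22.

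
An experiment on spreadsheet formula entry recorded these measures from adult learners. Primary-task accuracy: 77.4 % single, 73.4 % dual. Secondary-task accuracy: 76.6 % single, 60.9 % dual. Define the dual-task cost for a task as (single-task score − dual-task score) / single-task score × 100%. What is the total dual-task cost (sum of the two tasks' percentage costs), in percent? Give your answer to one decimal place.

25.7

Primary cost = (77.4 − 73.4) / 77.4 × 100% = 5.1680%.
Secondary cost = (76.6 − 60.9) / 76.6 × 100% = 20.4961%.
Total = 5.1680% + 20.4961% = 25.6641% ≈ 25.7%.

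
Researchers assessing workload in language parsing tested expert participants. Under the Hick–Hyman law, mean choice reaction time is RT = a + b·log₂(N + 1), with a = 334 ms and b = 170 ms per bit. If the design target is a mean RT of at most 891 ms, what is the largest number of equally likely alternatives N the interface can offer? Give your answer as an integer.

8

Set 334 + 170·log₂(N + 1) ≤ 891.
log₂(N + 1) ≤ (891 − 334) / 170 = 3.2765.
N + 1 ≤ 2^3.2765 = 9.6900.
N ≤ 8.6900, so the largest integer N is 8.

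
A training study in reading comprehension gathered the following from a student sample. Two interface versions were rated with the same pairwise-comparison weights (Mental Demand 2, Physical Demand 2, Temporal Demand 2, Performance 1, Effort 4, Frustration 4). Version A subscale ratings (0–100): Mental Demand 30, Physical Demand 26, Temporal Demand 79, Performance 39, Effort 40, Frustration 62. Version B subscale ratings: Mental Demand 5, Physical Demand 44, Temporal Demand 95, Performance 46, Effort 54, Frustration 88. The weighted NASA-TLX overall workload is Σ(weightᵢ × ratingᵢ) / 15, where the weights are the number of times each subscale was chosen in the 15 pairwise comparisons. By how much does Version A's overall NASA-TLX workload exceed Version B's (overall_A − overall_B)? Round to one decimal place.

Version A weighted sum = 2·30 + 2·26 + 2·79 + 1·39 + 4·40 + 4·62 = 60 + 52 + 158 + 39 + 160 + 248 = 717; overall_A = 717/15 = 47.8000.
Version B weighted sum = 2·5 + 2·44 + 2·95 + 1·46 + 4·54 + 4·88 = 10 + 88 + 190 + 46 + 216 + 352 = 902; overall_B = 902/15 = 60.1333.
Difference = 47.8000 − 60.1333 = -12.3333 ≈ -12.3.

-12.3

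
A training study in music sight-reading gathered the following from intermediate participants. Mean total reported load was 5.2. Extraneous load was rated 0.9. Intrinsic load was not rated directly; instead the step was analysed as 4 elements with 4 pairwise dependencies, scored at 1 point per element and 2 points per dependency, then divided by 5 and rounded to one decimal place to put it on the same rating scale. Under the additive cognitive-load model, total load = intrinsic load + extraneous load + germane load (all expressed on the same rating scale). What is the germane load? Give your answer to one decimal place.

1.9

Intrinsic (element-interactivity): (4 × 1 + 4 × 2) / 5 = 12 / 5 = 2.4000 → 2.4.
germane load = total − intrinsic − extraneous
             = 5.2 − 2.4 − 0.9 = 1.9.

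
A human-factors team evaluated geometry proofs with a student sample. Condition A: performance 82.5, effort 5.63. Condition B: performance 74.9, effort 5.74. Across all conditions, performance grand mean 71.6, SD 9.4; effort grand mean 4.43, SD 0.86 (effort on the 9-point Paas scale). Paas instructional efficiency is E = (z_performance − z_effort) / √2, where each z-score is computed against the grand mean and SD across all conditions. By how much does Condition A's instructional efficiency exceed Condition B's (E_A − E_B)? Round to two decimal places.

Condition A: z_P = (82.5 − 71.6)/9.4 = 1.1596; z_E = (5.63 − 4.43)/0.86 = 1.3953; E_A = (1.1596 − 1.3953)/√2 = -0.1667.
Condition B: z_P = (74.9 − 71.6)/9.4 = 0.3511; z_E = (5.74 − 4.43)/0.86 = 1.5233; E_B = (0.3511 − 1.5233)/√2 = -0.8289.
E_A − E_B = -0.1667 − (-0.8289) = 0.6622 ≈ 0.66.

0.66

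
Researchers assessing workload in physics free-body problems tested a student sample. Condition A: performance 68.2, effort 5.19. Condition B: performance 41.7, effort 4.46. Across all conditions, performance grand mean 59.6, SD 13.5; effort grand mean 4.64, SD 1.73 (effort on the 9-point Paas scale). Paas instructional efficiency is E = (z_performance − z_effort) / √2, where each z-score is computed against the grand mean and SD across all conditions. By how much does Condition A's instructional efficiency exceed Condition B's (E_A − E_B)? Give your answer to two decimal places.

Condition A: z_P = (68.2 − 59.6)/13.5 = 0.6370; z_E = (5.19 − 4.64)/1.73 = 0.3179; E_A = (0.6370 − 0.3179)/√2 = 0.2256.
Condition B: z_P = (41.7 − 59.6)/13.5 = -1.3259; z_E = (4.46 − 4.64)/1.73 = -0.1040; E_B = (-1.3259 − (-0.1040))/√2 = -0.8640.
E_A − E_B = 0.2256 − (-0.8640) = 1.0896 ≈ 1.09.

1.09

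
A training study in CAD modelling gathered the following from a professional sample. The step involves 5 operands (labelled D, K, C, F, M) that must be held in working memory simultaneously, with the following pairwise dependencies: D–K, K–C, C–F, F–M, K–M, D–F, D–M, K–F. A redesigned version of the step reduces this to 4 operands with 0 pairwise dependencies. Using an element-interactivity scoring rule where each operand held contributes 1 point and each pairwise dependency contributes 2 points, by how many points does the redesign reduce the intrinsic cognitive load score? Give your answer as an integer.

17

Original: 5 × 1 + 8 × 2 = 5 + 16 = 21.
Redesigned: 4 × 1 + 0 × 2 = 4 + 0 = 4.
Reduction = 21 − 4 = 17.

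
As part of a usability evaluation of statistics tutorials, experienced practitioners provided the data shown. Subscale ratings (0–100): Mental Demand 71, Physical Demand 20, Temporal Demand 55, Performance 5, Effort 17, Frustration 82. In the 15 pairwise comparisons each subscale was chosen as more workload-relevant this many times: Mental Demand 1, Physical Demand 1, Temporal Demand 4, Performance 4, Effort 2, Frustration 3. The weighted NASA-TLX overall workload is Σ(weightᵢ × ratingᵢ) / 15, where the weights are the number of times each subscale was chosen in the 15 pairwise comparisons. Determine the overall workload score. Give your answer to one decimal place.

40.7

The tallies are the weights (they sum to 15).
Weighted sum = 1·71 + 1·20 + 4·55 + 4·5 + 2·17 + 3·82
            = 71 + 20 + 220 + 20 + 34 + 246 = 611.
Overall workload = 611 / 15 = 40.7333 ≈ 40.7.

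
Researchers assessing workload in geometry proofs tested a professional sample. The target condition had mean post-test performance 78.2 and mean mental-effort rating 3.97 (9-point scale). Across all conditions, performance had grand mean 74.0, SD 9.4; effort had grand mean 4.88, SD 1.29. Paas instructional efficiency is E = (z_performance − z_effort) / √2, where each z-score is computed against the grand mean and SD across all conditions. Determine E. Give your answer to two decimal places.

z_performance = (78.2 − 74.0) / 9.4 = 4.2000 / 9.4 = 0.4468.
z_effort = (3.97 − 4.88) / 1.29 = -0.9100 / 1.29 = -0.7054.
z_P − z_E = 0.4468 − (-0.7054) = 1.1522.
E = 1.1522 / √2 = 1.1522 / 1.41421 = 0.8147 ≈ 0.81.

0.81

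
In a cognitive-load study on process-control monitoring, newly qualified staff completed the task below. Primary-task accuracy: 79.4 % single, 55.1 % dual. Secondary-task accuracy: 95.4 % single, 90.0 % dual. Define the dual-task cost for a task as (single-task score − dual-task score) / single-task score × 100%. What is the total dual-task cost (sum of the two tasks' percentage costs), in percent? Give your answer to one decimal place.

Primary cost = (79.4 − 55.1) / 79.4 × 100% = 30.6045%.
Secondary cost = (95.4 − 90.0) / 95.4 × 100% = 5.6604%.
Total = 30.6045% + 5.6604% = 36.2649% ≈ 36.3%.

36.3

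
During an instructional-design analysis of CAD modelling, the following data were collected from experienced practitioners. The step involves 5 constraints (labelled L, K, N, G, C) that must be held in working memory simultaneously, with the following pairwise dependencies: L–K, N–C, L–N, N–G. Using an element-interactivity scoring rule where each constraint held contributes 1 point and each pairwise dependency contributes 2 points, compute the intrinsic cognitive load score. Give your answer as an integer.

Count of constraints held simultaneously: 5.
Count of pairwise dependencies listed: 4.
Element contribution: 5 × 1 = 5.
Interaction contribution: 4 × 2 = 8.
Intrinsic load = 5 + 8 = 13.

13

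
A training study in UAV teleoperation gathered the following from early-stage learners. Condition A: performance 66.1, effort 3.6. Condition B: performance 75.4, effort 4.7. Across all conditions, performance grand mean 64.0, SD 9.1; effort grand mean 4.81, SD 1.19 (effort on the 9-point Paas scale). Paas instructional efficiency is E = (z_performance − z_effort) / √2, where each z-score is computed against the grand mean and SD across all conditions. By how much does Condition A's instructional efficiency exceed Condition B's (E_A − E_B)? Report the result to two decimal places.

-0.07

Condition A: z_P = (66.1 − 64.0)/9.1 = 0.2308; z_E = (3.6 − 4.81)/1.19 = -1.0168; E_A = (0.2308 − (-1.0168))/√2 = 0.8822.
Condition B: z_P = (75.4 − 64.0)/9.1 = 1.2527; z_E = (4.7 − 4.81)/1.19 = -0.0924; E_B = (1.2527 − (-0.0924))/√2 = 0.9511.
E_A − E_B = 0.8822 − 0.9511 = -0.0689 ≈ -0.07.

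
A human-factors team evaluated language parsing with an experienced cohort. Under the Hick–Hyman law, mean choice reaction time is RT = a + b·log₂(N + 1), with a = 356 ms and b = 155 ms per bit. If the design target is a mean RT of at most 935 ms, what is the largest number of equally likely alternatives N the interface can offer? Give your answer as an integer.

Set 356 + 155·log₂(N + 1) ≤ 935.
log₂(N + 1) ≤ (935 − 356) / 155 = 3.7355.
N + 1 ≤ 2^3.7355 = 13.3198.
N ≤ 12.3198, so the largest integer N is 12.

12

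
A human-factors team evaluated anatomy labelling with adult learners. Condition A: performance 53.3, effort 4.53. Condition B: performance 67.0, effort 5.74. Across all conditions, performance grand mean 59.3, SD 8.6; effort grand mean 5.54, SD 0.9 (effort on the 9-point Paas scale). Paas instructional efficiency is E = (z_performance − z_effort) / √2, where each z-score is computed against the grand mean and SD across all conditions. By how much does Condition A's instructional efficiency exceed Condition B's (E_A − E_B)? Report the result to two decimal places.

Condition A: z_P = (53.3 − 59.3)/8.6 = -0.6977; z_E = (4.53 − 5.54)/0.9 = -1.1222; E_A = (-0.6977 − (-1.1222))/√2 = 0.3002.
Condition B: z_P = (67.0 − 59.3)/8.6 = 0.8953; z_E = (5.74 − 5.54)/0.9 = 0.2222; E_B = (0.8953 − 0.2222)/√2 = 0.4760.
E_A − E_B = 0.3002 − 0.4760 = -0.1758 ≈ -0.18.

-0.18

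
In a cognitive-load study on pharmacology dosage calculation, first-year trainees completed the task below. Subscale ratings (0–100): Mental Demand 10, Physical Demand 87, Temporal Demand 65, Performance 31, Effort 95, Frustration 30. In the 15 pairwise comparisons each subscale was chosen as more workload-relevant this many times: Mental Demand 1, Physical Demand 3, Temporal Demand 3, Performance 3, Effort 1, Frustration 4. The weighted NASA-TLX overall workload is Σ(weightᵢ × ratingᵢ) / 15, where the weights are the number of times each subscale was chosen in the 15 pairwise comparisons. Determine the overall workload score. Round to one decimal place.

51.6

The tallies are the weights (they sum to 15).
Weighted sum = 1·10 + 3·87 + 3·65 + 3·31 + 1·95 + 4·30
            = 10 + 261 + 195 + 93 + 95 + 120 = 774.
Overall workload = 774 / 15 = 51.6000 ≈ 51.6.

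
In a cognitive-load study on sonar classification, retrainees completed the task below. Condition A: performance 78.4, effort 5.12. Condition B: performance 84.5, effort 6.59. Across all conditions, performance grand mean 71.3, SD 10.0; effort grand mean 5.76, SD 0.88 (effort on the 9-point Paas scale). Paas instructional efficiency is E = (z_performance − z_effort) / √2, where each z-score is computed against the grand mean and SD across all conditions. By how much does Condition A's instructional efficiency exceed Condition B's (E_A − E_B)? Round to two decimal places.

0.75

Condition A: z_P = (78.4 − 71.3)/10.0 = 0.7100; z_E = (5.12 − 5.76)/0.88 = -0.7273; E_A = (0.7100 − (-0.7273))/√2 = 1.0163.
Condition B: z_P = (84.5 − 71.3)/10.0 = 1.3200; z_E = (6.59 − 5.76)/0.88 = 0.9432; E_B = (1.3200 − 0.9432)/√2 = 0.2664.
E_A − E_B = 1.0163 − 0.2664 = 0.7499 ≈ 0.75.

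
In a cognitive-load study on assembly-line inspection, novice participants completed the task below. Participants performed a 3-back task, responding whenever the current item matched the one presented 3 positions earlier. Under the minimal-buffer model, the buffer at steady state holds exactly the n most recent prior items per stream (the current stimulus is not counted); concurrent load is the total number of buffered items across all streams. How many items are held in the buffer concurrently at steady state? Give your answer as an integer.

3

The buffer holds the 3 most recent prior items.
Steady-state concurrent load = 3 items.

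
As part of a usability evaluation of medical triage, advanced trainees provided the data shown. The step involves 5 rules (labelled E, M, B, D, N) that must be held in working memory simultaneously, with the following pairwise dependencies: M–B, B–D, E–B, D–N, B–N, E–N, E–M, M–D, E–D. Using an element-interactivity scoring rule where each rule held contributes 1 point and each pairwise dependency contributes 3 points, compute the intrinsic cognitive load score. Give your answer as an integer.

32

Count of rules held simultaneously: 5.
Count of pairwise dependencies listed: 9.
Element contribution: 5 × 1 = 5.
Interaction contribution: 9 × 3 = 27.
Intrinsic load = 5 + 27 = 32.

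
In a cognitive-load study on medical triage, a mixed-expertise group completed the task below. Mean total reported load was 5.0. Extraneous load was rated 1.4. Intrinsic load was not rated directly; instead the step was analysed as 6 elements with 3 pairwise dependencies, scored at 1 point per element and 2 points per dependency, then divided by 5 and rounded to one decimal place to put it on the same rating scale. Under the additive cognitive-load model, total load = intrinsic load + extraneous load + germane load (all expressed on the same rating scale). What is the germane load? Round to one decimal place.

1.2

Intrinsic (element-interactivity): (6 × 1 + 3 × 2) / 5 = 12 / 5 = 2.4000 → 2.4.
germane load = total − intrinsic − extraneous
             = 5.0 − 2.4 − 1.4 = 1.2.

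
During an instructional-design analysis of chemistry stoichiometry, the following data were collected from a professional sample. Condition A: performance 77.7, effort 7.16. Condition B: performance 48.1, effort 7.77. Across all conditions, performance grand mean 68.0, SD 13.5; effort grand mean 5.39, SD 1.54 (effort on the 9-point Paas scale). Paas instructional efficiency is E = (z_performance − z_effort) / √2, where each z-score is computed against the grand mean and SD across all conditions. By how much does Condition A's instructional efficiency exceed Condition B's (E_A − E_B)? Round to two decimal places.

Condition A: z_P = (77.7 − 68.0)/13.5 = 0.7185; z_E = (7.16 − 5.39)/1.54 = 1.1494; E_A = (0.7185 − 1.1494)/√2 = -0.3047.
Condition B: z_P = (48.1 − 68.0)/13.5 = -1.4741; z_E = (7.77 − 5.39)/1.54 = 1.5455; E_B = (-1.4741 − 1.5455)/√2 = -2.1352.
E_A − E_B = -0.3047 − (-2.1352) = 1.8305 ≈ 1.83.

1.83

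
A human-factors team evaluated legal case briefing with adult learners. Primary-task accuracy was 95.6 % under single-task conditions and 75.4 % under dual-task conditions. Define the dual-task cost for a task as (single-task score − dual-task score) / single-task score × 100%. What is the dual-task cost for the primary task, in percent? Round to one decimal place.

21.1

Cost = (95.6 − 75.4) / 95.6 × 100%
     = 20.2000 / 95.6 × 100% = 21.1297%.
≈ 21.1%.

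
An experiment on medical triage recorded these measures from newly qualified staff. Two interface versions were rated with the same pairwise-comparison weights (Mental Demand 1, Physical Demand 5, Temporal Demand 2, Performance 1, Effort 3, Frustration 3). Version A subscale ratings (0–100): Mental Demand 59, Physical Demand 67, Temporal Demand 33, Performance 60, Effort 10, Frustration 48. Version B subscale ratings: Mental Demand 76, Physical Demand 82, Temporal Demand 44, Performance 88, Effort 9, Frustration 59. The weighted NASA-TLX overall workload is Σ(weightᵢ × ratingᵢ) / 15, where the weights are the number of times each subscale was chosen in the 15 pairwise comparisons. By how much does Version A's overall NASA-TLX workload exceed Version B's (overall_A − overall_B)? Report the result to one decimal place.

-11.5

Version A weighted sum = 1·59 + 5·67 + 2·33 + 1·60 + 3·10 + 3·48 = 59 + 335 + 66 + 60 + 30 + 144 = 694; overall_A = 694/15 = 46.2667.
Version B weighted sum = 1·76 + 5·82 + 2·44 + 1·88 + 3·9 + 3·59 = 76 + 410 + 88 + 88 + 27 + 177 = 866; overall_B = 866/15 = 57.7333.
Difference = 46.2667 − 57.7333 = -11.4666 ≈ -11.5.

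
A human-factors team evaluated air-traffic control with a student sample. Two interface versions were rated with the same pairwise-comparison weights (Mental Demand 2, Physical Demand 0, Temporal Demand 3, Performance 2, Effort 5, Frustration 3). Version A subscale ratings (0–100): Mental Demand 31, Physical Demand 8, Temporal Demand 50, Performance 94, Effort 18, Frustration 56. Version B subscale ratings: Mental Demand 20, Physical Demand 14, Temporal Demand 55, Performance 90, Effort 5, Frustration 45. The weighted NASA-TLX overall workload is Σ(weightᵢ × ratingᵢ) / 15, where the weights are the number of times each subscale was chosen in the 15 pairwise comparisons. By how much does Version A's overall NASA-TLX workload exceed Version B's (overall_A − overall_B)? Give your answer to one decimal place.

Version A weighted sum = 2·31 + 0·8 + 3·50 + 2·94 + 5·18 + 3·56 = 62 + 0 + 150 + 188 + 90 + 168 = 658; overall_A = 658/15 = 43.8667.
Version B weighted sum = 2·20 + 0·14 + 3·55 + 2·90 + 5·5 + 3·45 = 40 + 0 + 165 + 180 + 25 + 135 = 545; overall_B = 545/15 = 36.3333.
Difference = 43.8667 − 36.3333 = 7.5334 ≈ 7.5.

7.5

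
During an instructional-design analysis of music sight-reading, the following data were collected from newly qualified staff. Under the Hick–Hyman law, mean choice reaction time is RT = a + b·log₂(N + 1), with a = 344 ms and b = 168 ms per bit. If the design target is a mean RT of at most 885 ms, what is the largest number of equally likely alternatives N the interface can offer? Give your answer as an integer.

Set 344 + 168·log₂(N + 1) ≤ 885.
log₂(N + 1) ≤ (885 − 344) / 168 = 3.2202.
N + 1 ≤ 2^3.2202 = 9.3192.
N ≤ 8.3192, so the largest integer N is 8.

8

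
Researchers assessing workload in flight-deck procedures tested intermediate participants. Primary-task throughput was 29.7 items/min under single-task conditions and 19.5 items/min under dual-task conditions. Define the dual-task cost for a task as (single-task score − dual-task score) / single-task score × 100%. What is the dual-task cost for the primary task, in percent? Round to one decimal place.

Cost = (29.7 − 19.5) / 29.7 × 100%
     = 10.2000 / 29.7 × 100% = 34.3434%.
≈ 34.3%.

34.3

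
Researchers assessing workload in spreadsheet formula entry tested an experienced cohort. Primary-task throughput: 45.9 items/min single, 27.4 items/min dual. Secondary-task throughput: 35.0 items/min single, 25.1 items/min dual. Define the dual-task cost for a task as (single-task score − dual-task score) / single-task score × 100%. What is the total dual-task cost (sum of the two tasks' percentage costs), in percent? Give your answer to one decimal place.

68.6

Primary cost = (45.9 − 27.4) / 45.9 × 100% = 40.3050%.
Secondary cost = (35.0 − 25.1) / 35.0 × 100% = 28.2857%.
Total = 40.3050% + 28.2857% = 68.5907% ≈ 68.6%.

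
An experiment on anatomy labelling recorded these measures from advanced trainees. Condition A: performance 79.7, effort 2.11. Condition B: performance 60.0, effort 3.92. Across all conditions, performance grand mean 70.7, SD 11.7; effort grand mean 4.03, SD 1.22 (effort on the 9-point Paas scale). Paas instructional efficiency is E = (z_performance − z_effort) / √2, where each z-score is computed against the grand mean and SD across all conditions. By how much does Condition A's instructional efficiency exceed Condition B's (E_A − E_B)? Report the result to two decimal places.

2.24

Condition A: z_P = (79.7 − 70.7)/11.7 = 0.7692; z_E = (2.11 − 4.03)/1.22 = -1.5738; E_A = (0.7692 − (-1.5738))/√2 = 1.6568.
Condition B: z_P = (60.0 − 70.7)/11.7 = -0.9145; z_E = (3.92 − 4.03)/1.22 = -0.0902; E_B = (-0.9145 − (-0.0902))/√2 = -0.5829.
E_A − E_B = 1.6568 − (-0.5829) = 2.2397 ≈ 2.24.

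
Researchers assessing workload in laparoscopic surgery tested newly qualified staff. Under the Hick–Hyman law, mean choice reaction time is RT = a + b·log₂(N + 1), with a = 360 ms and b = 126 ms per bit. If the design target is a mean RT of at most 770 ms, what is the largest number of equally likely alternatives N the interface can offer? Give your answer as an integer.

Set 360 + 126·log₂(N + 1) ≤ 770.
log₂(N + 1) ≤ (770 − 360) / 126 = 3.2540.
N + 1 ≤ 2^3.2540 = 9.5401.
N ≤ 8.5401, so the largest integer N is 8.

8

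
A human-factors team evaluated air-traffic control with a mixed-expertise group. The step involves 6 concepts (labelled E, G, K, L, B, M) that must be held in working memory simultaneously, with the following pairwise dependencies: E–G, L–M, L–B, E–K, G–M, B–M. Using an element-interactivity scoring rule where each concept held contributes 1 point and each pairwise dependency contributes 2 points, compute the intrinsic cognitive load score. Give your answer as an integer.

Count of concepts held simultaneously: 6.
Count of pairwise dependencies listed: 6.
Element contribution: 6 × 1 = 6.
Interaction contribution: 6 × 2 = 12.
Intrinsic load = 6 + 12 = 18.

18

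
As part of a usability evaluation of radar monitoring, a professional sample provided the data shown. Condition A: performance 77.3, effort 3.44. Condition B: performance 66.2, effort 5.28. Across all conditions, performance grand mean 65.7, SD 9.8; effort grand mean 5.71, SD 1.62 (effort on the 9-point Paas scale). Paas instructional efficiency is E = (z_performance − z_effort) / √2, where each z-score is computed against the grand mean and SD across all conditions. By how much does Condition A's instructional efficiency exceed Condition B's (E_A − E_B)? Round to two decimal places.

Condition A: z_P = (77.3 − 65.7)/9.8 = 1.1837; z_E = (3.44 − 5.71)/1.62 = -1.4012; E_A = (1.1837 − (-1.4012))/√2 = 1.8278.
Condition B: z_P = (66.2 − 65.7)/9.8 = 0.0510; z_E = (5.28 − 5.71)/1.62 = -0.2654; E_B = (0.0510 − (-0.2654))/√2 = 0.2237.
E_A − E_B = 1.8278 − 0.2237 = 1.6041 ≈ 1.60.

1.60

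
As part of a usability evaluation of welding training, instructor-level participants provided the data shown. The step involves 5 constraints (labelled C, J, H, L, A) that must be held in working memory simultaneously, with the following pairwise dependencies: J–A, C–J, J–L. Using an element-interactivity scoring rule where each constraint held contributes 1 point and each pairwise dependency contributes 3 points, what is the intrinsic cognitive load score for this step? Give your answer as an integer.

14

Count of constraints held simultaneously: 5.
Count of pairwise dependencies listed: 3.
Element contribution: 5 × 1 = 5.
Interaction contribution: 3 × 3 = 9.
Intrinsic load = 5 + 9 = 14.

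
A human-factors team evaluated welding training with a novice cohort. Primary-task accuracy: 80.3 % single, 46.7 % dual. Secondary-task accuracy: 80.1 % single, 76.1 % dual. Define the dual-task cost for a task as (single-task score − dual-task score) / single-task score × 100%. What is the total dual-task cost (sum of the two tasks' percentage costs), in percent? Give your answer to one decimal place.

Primary cost = (80.3 − 46.7) / 80.3 × 100% = 41.8431%.
Secondary cost = (80.1 − 76.1) / 80.1 × 100% = 4.9938%.
Total = 41.8431% + 4.9938% = 46.8369% ≈ 46.8%.

46.8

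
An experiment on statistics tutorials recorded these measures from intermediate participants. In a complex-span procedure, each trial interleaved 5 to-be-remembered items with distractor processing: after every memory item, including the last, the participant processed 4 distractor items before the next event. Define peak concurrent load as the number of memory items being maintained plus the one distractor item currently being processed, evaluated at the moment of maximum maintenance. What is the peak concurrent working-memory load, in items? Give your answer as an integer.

Maintenance is greatest during the distractor(s) after memory item 5: all 5 memory items are being held.
One distractor item is concurrently being processed.
Peak concurrent load = 5 + 1 = 6 items.

6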